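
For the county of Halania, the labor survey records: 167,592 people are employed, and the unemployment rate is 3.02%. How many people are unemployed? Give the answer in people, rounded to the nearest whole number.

About 5,219 are unemployed.

Let U be the number unemployed. The labor force is E + U, and U/(E+U) = 0.0302.
So U = 0.0302 × 167,592 / (1 − 0.0302) = 5061.28 / 0.9698 ≈ 5,219.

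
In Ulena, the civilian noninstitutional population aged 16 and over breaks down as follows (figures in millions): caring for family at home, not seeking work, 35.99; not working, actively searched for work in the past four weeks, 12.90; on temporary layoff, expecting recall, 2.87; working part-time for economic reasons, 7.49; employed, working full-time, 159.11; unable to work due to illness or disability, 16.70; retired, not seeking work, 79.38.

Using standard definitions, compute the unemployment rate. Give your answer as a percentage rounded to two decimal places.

Unemployment rate ≈ 8.65%.

Employed = 7.49 + 159.11 = 166.60 million (anyone who worked, including part-time for economic reasons, counts as employed).
Unemployed = 12.90 + 2.87 = 15.77 million (jobless and actively searching, or on temporary layoff).
Labor force = 166.60 + 15.77 = 182.37 million.
Unemployment rate = 15.77 / 182.37 = 8.65%.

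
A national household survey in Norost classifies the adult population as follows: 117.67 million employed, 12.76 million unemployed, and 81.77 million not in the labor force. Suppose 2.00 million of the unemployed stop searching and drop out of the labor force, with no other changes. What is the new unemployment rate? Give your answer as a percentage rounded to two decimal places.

Initially, labor force = 117.67 + 12.76 = 130.43 million, so u = 12.76/130.43 = 9.78%.
After the change, unemployed and labor force both fall by 2.00 → E = 117.67, U = 10.76, labor force = 128.43 million.
New unemployment rate = 10.76 / 128.43 = 8.38%.

New unemployment rate ≈ 8.38%.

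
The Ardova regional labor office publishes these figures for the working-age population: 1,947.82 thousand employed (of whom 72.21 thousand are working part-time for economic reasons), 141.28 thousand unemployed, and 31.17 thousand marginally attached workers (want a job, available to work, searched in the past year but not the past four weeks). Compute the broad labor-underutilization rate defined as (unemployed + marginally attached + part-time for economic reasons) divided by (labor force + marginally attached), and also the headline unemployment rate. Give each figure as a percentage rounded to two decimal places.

Broad underutilization rate ≈ 11.54%; headline unemployment rate ≈ 6.76%.

Labor force = 1,947.82 + 141.28 = 2,089.10 thousand.
Numerator = 141.28 + 31.17 + 72.21 = 244.66 thousand.
Denominator = 2,089.10 + 31.17 = 2,120.27 thousand.
Broad rate = 244.66 / 2,120.27 = 11.54%.
Headline unemployment rate = 141.28 / 2,089.10 = 6.76%.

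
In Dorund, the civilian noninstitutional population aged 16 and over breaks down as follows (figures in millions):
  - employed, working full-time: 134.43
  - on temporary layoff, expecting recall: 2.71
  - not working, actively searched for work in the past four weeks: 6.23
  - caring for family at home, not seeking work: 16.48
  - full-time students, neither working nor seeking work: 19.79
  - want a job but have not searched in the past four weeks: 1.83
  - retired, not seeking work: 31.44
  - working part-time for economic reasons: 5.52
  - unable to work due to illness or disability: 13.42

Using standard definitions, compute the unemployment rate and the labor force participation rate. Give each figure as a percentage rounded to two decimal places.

Employed = 134.43 + 5.52 = 139.95 million (anyone who worked, including part-time for economic reasons, counts as employed).
Unemployed = 2.71 + 6.23 = 8.94 million (jobless and actively searching, or on temporary layoff).
Labor force = 139.95 + 8.94 = 148.89 million.
Not in labor force = 16.48 + 19.79 + 1.83 + 31.44 + 13.42 = 82.96 million (those not working and not actively searching are outside the labor force — including those who want a job but have given up searching).
Civilian working-age population = 148.89 + 82.96 = 231.85 million.
Unemployment rate = 8.94 / 148.89 = 6.00%.
Labor force participation rate = 148.89 / 231.85 = 64.22%.

Unemployment rate ≈ 6.00%; labor force participation rate ≈ 64.22%.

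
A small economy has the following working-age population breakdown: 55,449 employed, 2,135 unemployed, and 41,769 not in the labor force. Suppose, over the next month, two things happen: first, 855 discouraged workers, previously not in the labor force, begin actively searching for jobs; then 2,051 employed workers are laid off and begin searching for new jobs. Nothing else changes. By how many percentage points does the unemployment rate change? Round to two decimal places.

Initially, labor force = 55,449 + 2,135 = 57,584, so u = 2,135/57,584 = 3.71%.
After the first change, unemployed and labor force both rise by 855 → E = 55,449, U = 2,990, labor force = 58,439.
After the second change, employed falls and unemployed rises by 2,051; labor force unchanged → E = 53,398, U = 5,041, labor force = 58,439.
New unemployment rate = 5,041 / 58,439 = 8.63%.
Change = 8.63% − 3.71% = +4.92 percentage points.

The unemployment rate changes by +4.92 percentage points.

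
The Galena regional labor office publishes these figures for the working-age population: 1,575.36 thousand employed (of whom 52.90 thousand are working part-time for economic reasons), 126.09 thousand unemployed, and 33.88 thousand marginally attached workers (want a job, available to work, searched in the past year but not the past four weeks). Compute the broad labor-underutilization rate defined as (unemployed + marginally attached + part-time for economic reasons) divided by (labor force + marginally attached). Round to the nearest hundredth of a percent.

Broad underutilization rate ≈ 12.27%.

Labor force = 1,575.36 + 126.09 = 1,701.45 thousand.
Numerator = 126.09 + 33.88 + 52.90 = 212.87 thousand.
Denominator = 1,701.45 + 33.88 = 1,735.33 thousand.
Broad rate = 212.87 / 1,735.33 = 12.27%.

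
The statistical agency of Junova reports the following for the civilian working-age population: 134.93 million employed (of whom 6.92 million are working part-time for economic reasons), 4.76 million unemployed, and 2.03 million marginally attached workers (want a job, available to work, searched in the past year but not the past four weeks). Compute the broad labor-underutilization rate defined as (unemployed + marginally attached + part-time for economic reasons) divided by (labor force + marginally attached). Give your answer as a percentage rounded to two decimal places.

Broad underutilization rate ≈ 9.67%.

Labor force = 134.93 + 4.76 = 139.69 million.
Numerator = 4.76 + 2.03 + 6.92 = 13.71 million.
Denominator = 139.69 + 2.03 = 141.72 million.
Broad rate = 13.71 / 141.72 = 9.67%.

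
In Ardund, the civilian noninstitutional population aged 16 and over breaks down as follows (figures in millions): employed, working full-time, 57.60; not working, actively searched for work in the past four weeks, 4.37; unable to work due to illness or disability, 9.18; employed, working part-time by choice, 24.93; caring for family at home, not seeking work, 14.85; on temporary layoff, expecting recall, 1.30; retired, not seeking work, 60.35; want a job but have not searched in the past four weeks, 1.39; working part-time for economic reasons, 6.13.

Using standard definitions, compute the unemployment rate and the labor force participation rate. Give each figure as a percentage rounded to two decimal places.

Unemployment rate ≈ 6.01%; labor force participation rate ≈ 52.38%.

Employed = 57.60 + 24.93 + 6.13 = 88.66 million (anyone who worked, including part-time for economic reasons, counts as employed).
Unemployed = 4.37 + 1.30 = 5.67 million (jobless and actively searching, or on temporary layoff).
Labor force = 88.66 + 5.67 = 94.33 million.
Not in labor force = 9.18 + 14.85 + 60.35 + 1.39 = 85.77 million (those not working and not actively searching are outside the labor force — including those who want a job but have given up searching).
Civilian working-age population = 94.33 + 85.77 = 180.10 million.
Unemployment rate = 5.67 / 94.33 = 6.01%.
Labor force participation rate = 94.33 / 180.10 = 52.38%.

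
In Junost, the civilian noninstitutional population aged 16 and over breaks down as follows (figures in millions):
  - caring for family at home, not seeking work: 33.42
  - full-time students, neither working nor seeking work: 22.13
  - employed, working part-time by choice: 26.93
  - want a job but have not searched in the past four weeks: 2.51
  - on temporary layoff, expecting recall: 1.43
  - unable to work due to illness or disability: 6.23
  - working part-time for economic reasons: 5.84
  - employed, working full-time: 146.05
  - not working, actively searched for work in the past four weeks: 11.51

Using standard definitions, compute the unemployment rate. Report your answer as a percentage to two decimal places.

Employed = 26.93 + 5.84 + 146.05 = 178.82 million (anyone who worked, including part-time for economic reasons, counts as employed).
Unemployed = 1.43 + 11.51 = 12.94 million (jobless and actively searching, or on temporary layoff).
Labor force = 178.82 + 12.94 = 191.76 million.
Unemployment rate = 12.94 / 191.76 = 6.75%.

Unemployment rate ≈ 6.75%.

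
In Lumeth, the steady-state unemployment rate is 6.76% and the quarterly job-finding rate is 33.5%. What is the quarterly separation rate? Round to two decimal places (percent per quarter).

Separation rate ≈ 2.43% per quarter.

From u* = s/(s+f): s = u·f/(1−u).
s = 0.0676 × 33.5 / (1 − 0.0676) = 2.2646 / 0.9324 ≈ 2.43% per quarter.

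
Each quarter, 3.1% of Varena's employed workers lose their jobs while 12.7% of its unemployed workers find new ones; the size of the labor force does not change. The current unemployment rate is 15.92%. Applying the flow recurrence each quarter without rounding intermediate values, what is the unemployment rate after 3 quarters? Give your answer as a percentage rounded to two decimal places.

Unemployment rate after three quarters ≈ 17.41%.

With a fixed labor force, u_{t+1} = u_t + s·(1−u_t) − f·u_t = u_t·(1−s−f) + s.
Here 1−s−f = 0.842 and s = 0.031.
u_1 = 0.159200 × 0.842 + 0.031 = 0.165046.
u_2 = 0.165046 × 0.842 + 0.031 = 0.169969.
u_3 = 0.169969 × 0.842 + 0.031 = 0.174114.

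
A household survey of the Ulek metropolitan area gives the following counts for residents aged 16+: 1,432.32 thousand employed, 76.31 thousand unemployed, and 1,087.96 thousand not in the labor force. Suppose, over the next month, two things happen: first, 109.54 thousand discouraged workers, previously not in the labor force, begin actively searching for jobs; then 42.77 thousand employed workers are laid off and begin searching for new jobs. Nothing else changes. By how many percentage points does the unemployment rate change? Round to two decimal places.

The unemployment rate changes by +9.07 percentage points.

Initially, labor force = 1,432.32 + 76.31 = 1,508.63 thousand, so u = 76.31/1,508.63 = 5.06%.
After the first change, unemployed and labor force both rise by 109.54 → E = 1,432.32, U = 185.85, labor force = 1,618.17 thousand.
After the second change, employed falls and unemployed rises by 42.77; labor force unchanged → E = 1,389.55, U = 228.62, labor force = 1,618.17 thousand.
New unemployment rate = 228.62 / 1,618.17 = 14.13%.
Change = 14.13% − 5.06% = +9.07 percentage points.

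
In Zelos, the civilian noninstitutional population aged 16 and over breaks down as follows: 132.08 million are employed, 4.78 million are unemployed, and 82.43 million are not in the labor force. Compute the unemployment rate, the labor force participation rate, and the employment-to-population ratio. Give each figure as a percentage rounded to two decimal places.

Labor force = employed + unemployed = 132.08 + 4.78 = 136.86 million.
Working-age population = 136.86 + 82.43 = 219.29 million.
Unemployment rate = 4.78 / 136.86 = 3.49%.
Labor force participation rate = 136.86 / 219.29 = 62.41%.
Employment-population ratio = 132.08 / 219.29 = 60.23%.

Unemployment rate ≈ 3.49%; labor force participation rate ≈ 62.41%; employment-population ratio ≈ 60.23%.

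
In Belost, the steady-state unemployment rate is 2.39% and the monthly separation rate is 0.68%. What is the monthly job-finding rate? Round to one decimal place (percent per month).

From u* = s/(s+f): f = s·(1−u)/u.
f = 0.68 × (1 − 0.0239) / 0.0239 = 0.6637 / 0.0239 ≈ 27.8% per month.

Job-finding rate ≈ 27.8% per month.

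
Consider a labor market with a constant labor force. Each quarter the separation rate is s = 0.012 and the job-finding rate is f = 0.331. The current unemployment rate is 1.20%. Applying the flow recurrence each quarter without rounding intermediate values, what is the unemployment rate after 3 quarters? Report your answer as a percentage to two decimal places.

With a fixed labor force, u_{t+1} = u_t + s·(1−u_t) − f·u_t = u_t·(1−s−f) + s.
Here 1−s−f = 0.657 and s = 0.012.
u_1 = 0.012000 × 0.657 + 0.012 = 0.019884.
u_2 = 0.019884 × 0.657 + 0.012 = 0.025064.
u_3 = 0.025064 × 0.657 + 0.012 = 0.028467.

Unemployment rate after three quarters ≈ 2.85%.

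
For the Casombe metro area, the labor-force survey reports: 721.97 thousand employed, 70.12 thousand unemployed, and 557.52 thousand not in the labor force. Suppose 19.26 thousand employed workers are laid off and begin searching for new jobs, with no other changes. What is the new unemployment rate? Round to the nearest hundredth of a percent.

Initially, labor force = 721.97 + 70.12 = 792.09 thousand, so u = 70.12/792.09 = 8.85%.
After the change, employed falls and unemployed rises by 19.26; labor force unchanged → E = 702.71, U = 89.38, labor force = 792.09 thousand.
New unemployment rate = 89.38 / 792.09 = 11.28%.

New unemployment rate ≈ 11.28%.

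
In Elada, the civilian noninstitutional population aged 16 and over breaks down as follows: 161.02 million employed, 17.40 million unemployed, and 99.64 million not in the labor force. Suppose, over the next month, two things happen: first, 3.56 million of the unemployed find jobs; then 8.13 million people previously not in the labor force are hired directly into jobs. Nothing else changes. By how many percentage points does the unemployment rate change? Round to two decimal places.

Initially, labor force = 161.02 + 17.40 = 178.42 million, so u = 17.40/178.42 = 9.75%.
After the first change, unemployed falls and employed rises by 3.56; labor force unchanged → E = 164.58, U = 13.84, labor force = 178.42 million.
After the second change, employed and labor force both rise by 8.13; unemployed unchanged → E = 172.71, U = 13.84, labor force = 186.55 million.
New unemployment rate = 13.84 / 186.55 = 7.42%.
Change = 7.42% − 9.75% = −2.33 percentage points.

The unemployment rate changes by −2.33 percentage points.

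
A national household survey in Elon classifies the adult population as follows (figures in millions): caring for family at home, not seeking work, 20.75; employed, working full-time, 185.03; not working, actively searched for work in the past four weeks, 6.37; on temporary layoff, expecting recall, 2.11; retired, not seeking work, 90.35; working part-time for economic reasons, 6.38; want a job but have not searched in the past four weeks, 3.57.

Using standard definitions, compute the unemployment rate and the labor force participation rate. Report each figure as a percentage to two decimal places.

Employed = 185.03 + 6.38 = 191.41 million (anyone who worked, including part-time for economic reasons, counts as employed).
Unemployed = 6.37 + 2.11 = 8.48 million (jobless and actively searching, or on temporary layoff).
Labor force = 191.41 + 8.48 = 199.89 million.
Not in labor force = 20.75 + 90.35 + 3.57 = 114.67 million (those not working and not actively searching are outside the labor force — including those who want a job but have given up searching).
Civilian working-age population = 199.89 + 114.67 = 314.56 million.
Unemployment rate = 8.48 / 199.89 = 4.24%.
Labor force participation rate = 199.89 / 314.56 = 63.55%.

Unemployment rate ≈ 4.24%; labor force participation rate ≈ 63.55%.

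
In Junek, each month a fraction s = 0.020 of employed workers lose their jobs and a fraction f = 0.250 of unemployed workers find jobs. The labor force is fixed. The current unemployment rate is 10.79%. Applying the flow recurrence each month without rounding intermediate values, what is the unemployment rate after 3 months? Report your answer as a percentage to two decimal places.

Unemployment rate after three months ≈ 8.72%.

With a fixed labor force, u_{t+1} = u_t + s·(1−u_t) − f·u_t = u_t·(1−s−f) + s.
Here 1−s−f = 0.730 and s = 0.020.
u_1 = 0.107900 × 0.730 + 0.020 = 0.098767.
u_2 = 0.098767 × 0.730 + 0.020 = 0.092100.
u_3 = 0.092100 × 0.730 + 0.020 = 0.087233.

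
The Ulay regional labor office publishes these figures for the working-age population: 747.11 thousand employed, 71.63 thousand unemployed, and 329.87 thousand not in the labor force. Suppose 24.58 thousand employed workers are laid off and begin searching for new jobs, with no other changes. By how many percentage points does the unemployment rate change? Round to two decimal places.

Initially, labor force = 747.11 + 71.63 = 818.74 thousand, so u = 71.63/818.74 = 8.75%.
After the change, employed falls and unemployed rises by 24.58; labor force unchanged → E = 722.53, U = 96.21, labor force = 818.74 thousand.
New unemployment rate = 96.21 / 818.74 = 11.75%.
Change = 11.75% − 8.75% = +3.00 percentage points.

The unemployment rate changes by +3.00 percentage points.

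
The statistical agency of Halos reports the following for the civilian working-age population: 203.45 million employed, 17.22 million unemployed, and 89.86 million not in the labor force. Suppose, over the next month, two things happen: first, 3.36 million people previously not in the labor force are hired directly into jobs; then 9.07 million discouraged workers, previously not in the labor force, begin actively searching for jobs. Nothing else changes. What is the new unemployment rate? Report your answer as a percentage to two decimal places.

Initially, labor force = 203.45 + 17.22 = 220.67 million, so u = 17.22/220.67 = 7.80%.
After the first change, employed and labor force both rise by 3.36; unemployed unchanged → E = 206.81, U = 17.22, labor force = 224.03 million.
After the second change, unemployed and labor force both rise by 9.07 → E = 206.81, U = 26.29, labor force = 233.10 million.
New unemployment rate = 26.29 / 233.10 = 11.28%.

New unemployment rate ≈ 11.28%.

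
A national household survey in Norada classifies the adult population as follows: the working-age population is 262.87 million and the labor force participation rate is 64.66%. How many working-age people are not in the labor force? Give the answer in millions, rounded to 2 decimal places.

Share not in the labor force = 1 − 0.6466 = 0.3534.
Not in labor force = 0.3534 × 262.87 ≈ 92.90 million.

About 92.90 million are not in the labor force.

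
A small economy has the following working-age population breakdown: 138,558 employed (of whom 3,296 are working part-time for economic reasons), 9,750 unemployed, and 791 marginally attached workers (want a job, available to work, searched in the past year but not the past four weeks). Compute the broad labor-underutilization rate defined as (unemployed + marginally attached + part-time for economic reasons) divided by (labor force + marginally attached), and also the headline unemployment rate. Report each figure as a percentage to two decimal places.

Broad underutilization rate ≈ 9.28%; headline unemployment rate ≈ 6.57%.

Labor force = 138,558 + 9,750 = 148,308.
Numerator = 9,750 + 791 + 3,296 = 13,837.
Denominator = 148,308 + 791 = 149,099.
Broad rate = 13,837 / 149,099 = 9.28%.
Headline unemployment rate = 9,750 / 148,308 = 6.57%.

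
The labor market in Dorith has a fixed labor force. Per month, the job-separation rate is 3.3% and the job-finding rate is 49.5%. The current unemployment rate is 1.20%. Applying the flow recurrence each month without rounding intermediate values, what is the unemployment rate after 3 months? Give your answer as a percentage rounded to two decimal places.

With a fixed labor force, u_{t+1} = u_t + s·(1−u_t) − f·u_t = u_t·(1−s−f) + s.
Here 1−s−f = 0.472 and s = 0.033.
u_1 = 0.012000 × 0.472 + 0.033 = 0.038664.
u_2 = 0.038664 × 0.472 + 0.033 = 0.051249.
u_3 = 0.051249 × 0.472 + 0.033 = 0.057190.

Unemployment rate after three months ≈ 5.72%.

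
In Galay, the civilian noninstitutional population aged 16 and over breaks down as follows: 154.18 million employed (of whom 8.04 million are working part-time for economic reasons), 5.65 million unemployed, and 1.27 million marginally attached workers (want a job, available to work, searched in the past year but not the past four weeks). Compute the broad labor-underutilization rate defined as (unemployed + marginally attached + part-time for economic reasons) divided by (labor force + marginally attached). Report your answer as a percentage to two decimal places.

Broad underutilization rate ≈ 9.29%.

Labor force = 154.18 + 5.65 = 159.83 million.
Numerator = 5.65 + 1.27 + 8.04 = 14.96 million.
Denominator = 159.83 + 1.27 = 161.10 million.
Broad rate = 14.96 / 161.10 = 9.29%.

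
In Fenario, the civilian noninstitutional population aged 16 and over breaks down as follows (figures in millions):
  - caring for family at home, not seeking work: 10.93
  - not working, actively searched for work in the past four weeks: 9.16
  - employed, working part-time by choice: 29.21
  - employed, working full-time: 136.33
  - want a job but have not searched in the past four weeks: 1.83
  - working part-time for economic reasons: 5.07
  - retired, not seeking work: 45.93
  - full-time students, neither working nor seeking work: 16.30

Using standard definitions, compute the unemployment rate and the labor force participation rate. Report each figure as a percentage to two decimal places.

Unemployment rate ≈ 5.10%; labor force participation rate ≈ 70.56%.

Employed = 29.21 + 136.33 + 5.07 = 170.61 million (anyone who worked, including part-time for economic reasons, counts as employed).
Unemployed = 9.16 million.
Labor force = 170.61 + 9.16 = 179.77 million.
Not in labor force = 10.93 + 1.83 + 45.93 + 16.30 = 74.99 million (those not working and not actively searching are outside the labor force — including those who want a job but have given up searching).
Civilian working-age population = 179.77 + 74.99 = 254.76 million.
Unemployment rate = 9.16 / 179.77 = 5.10%.
Labor force participation rate = 179.77 / 254.76 = 70.56%.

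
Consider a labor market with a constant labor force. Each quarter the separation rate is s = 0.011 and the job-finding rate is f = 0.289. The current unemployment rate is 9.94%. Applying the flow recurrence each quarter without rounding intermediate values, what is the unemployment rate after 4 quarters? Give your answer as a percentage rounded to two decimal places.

With a fixed labor force, u_{t+1} = u_t + s·(1−u_t) − f·u_t = u_t·(1−s−f) + s.
Here 1−s−f = 0.700 and s = 0.011.
u_1 = 0.099400 × 0.700 + 0.011 = 0.080580.
u_2 = 0.080580 × 0.700 + 0.011 = 0.067406.
u_3 = 0.067406 × 0.700 + 0.011 = 0.058184.
u_4 = 0.058184 × 0.700 + 0.011 = 0.051729.

Unemployment rate after four quarters ≈ 5.17%.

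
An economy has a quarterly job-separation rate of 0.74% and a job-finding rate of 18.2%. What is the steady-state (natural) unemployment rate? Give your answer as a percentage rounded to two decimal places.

Steady-state unemployment rate ≈ 3.91%.

At steady state the flows balance: s·E = f·U, so U/(E+U) = s/(s+f).
u* = 0.74 / (0.74 + 18.2) = 0.74 / 18.94 = 3.91%.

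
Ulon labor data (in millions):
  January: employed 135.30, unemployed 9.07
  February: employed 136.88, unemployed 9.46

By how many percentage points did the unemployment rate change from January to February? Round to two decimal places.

January: labor force = 135.30 + 9.07 = 144.37; u = 9.07/144.37 = 6.28%.
February: labor force = 136.88 + 9.46 = 146.34; u = 9.46/146.34 = 6.46%.
Change = 6.46% − 6.28% = +0.18 pp.

The unemployment rate changed by +0.18 percentage points.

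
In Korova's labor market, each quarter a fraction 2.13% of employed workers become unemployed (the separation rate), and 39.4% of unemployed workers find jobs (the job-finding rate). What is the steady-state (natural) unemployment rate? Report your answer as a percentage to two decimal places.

At steady state the flows balance: s·E = f·U, so U/(E+U) = s/(s+f).
u* = 2.13 / (2.13 + 39.4) = 2.13 / 41.53 = 5.13%.

Steady-state unemployment rate ≈ 5.13%.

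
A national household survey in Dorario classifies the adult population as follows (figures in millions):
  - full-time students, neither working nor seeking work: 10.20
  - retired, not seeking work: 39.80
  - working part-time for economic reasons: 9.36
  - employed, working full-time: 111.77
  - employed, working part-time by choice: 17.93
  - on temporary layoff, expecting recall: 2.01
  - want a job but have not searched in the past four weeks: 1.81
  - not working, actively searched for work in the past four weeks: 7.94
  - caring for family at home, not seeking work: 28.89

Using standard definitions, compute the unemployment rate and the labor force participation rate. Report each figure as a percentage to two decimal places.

Employed = 9.36 + 111.77 + 17.93 = 139.06 million (anyone who worked, including part-time for economic reasons, counts as employed).
Unemployed = 2.01 + 7.94 = 9.95 million (jobless and actively searching, or on temporary layoff).
Labor force = 139.06 + 9.95 = 149.01 million.
Not in labor force = 10.20 + 39.80 + 1.81 + 28.89 = 80.70 million (those not working and not actively searching are outside the labor force — including those who want a job but have given up searching).
Civilian working-age population = 149.01 + 80.70 = 229.71 million.
Unemployment rate = 9.95 / 149.01 = 6.68%.
Labor force participation rate = 149.01 / 229.71 = 64.87%.

Unemployment rate ≈ 6.68%; labor force participation rate ≈ 64.87%.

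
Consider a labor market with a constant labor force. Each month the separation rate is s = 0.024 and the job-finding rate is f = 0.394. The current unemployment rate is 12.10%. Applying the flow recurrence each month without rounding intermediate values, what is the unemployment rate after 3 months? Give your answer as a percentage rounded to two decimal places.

With a fixed labor force, u_{t+1} = u_t + s·(1−u_t) − f·u_t = u_t·(1−s−f) + s.
Here 1−s−f = 0.582 and s = 0.024.
u_1 = 0.121000 × 0.582 + 0.024 = 0.094422.
u_2 = 0.094422 × 0.582 + 0.024 = 0.078954.
u_3 = 0.078954 × 0.582 + 0.024 = 0.069951.

Unemployment rate after three months ≈ 7.00%.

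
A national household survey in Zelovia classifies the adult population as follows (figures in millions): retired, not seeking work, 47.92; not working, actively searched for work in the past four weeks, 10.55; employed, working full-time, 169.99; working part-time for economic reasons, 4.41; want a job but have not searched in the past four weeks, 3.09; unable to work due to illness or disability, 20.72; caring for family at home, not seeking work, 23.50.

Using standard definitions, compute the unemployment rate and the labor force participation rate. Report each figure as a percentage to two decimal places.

Unemployment rate ≈ 5.70%; labor force participation rate ≈ 66.01%.

Employed = 169.99 + 4.41 = 174.40 million (anyone who worked, including part-time for economic reasons, counts as employed).
Unemployed = 10.55 million.
Labor force = 174.40 + 10.55 = 184.95 million.
Not in labor force = 47.92 + 3.09 + 20.72 + 23.50 = 95.23 million (those not working and not actively searching are outside the labor force — including those who want a job but have given up searching).
Civilian working-age population = 184.95 + 95.23 = 280.18 million.
Unemployment rate = 10.55 / 184.95 = 5.70%.
Labor force participation rate = 184.95 / 280.18 = 66.01%.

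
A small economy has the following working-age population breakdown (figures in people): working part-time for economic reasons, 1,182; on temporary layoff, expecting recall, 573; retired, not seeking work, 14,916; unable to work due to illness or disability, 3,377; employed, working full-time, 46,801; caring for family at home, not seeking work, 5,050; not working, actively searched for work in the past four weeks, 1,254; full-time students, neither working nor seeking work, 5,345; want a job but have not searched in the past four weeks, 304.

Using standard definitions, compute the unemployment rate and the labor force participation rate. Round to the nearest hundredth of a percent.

Unemployment rate ≈ 3.67%; labor force participation rate ≈ 63.21%.

Employed = 1,182 + 46,801 = 47,983 (anyone who worked, including part-time for economic reasons, counts as employed).
Unemployed = 573 + 1,254 = 1,827 (jobless and actively searching, or on temporary layoff).
Labor force = 47,983 + 1,827 = 49,810.
Not in labor force = 14,916 + 3,377 + 5,050 + 5,345 + 304 = 28,992 (those not working and not actively searching are outside the labor force — including those who want a job but have given up searching).
Civilian working-age population = 49,810 + 28,992 = 78,802.
Unemployment rate = 1,827 / 49,810 = 3.67%.
Labor force participation rate = 49,810 / 78,802 = 63.21%.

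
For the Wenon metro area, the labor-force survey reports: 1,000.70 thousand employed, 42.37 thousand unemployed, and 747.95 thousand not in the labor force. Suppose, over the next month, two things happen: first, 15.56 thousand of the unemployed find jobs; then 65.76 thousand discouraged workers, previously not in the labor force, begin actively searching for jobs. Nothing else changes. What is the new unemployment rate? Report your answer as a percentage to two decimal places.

Initially, labor force = 1,000.70 + 42.37 = 1,043.07 thousand, so u = 42.37/1,043.07 = 4.06%.
After the first change, unemployed falls and employed rises by 15.56; labor force unchanged → E = 1,016.26, U = 26.81, labor force = 1,043.07 thousand.
After the second change, unemployed and labor force both rise by 65.76 → E = 1,016.26, U = 92.57, labor force = 1,108.83 thousand.
New unemployment rate = 92.57 / 1,108.83 = 8.35%.

New unemployment rate ≈ 8.35%.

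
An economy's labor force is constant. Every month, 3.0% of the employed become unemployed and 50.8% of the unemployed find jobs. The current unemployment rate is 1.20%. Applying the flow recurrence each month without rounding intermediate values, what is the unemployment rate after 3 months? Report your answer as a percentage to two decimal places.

With a fixed labor force, u_{t+1} = u_t + s·(1−u_t) − f·u_t = u_t·(1−s−f) + s.
Here 1−s−f = 0.462 and s = 0.030.
u_1 = 0.012000 × 0.462 + 0.030 = 0.035544.
u_2 = 0.035544 × 0.462 + 0.030 = 0.046421.
u_3 = 0.046421 × 0.462 + 0.030 = 0.051447.

Unemployment rate after three months ≈ 5.14%.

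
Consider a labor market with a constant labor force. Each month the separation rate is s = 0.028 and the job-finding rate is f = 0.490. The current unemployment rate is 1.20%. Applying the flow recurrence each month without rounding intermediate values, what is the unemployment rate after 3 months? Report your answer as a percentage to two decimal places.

Unemployment rate after three months ≈ 4.93%.

With a fixed labor force, u_{t+1} = u_t + s·(1−u_t) − f·u_t = u_t·(1−s−f) + s.
Here 1−s−f = 0.482 and s = 0.028.
u_1 = 0.012000 × 0.482 + 0.028 = 0.033784.
u_2 = 0.033784 × 0.482 + 0.028 = 0.044284.
u_3 = 0.044284 × 0.482 + 0.028 = 0.049345.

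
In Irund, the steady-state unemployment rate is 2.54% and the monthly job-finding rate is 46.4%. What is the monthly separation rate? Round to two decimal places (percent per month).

Separation rate ≈ 1.21% per month.

From u* = s/(s+f): s = u·f/(1−u).
s = 0.0254 × 46.4 / (1 − 0.0254) = 1.1786 / 0.9746 ≈ 1.21% per month.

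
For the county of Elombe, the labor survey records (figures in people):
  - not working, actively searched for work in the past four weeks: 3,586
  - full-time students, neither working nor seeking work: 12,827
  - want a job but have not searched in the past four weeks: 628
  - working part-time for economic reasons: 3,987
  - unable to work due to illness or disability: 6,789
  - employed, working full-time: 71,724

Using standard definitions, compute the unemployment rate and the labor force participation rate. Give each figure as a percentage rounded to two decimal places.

Employed = 3,987 + 71,724 = 75,711 (anyone who worked, including part-time for economic reasons, counts as employed).
Unemployed = 3,586.
Labor force = 75,711 + 3,586 = 79,297.
Not in labor force = 12,827 + 628 + 6,789 = 20,244 (those not working and not actively searching are outside the labor force — including those who want a job but have given up searching).
Civilian working-age population = 79,297 + 20,244 = 99,541.
Unemployment rate = 3,586 / 79,297 = 4.52%.
Labor force participation rate = 79,297 / 99,541 = 79.66%.

Unemployment rate ≈ 4.52%; labor force participation rate ≈ 79.66%.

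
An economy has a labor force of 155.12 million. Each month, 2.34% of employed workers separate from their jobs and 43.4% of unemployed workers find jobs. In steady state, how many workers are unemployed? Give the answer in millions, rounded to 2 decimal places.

Steady-state unemployment rate u* = s/(s+f) = 2.34/(2.34+43.4) = 0.051159.
Unemployed = u* × labor force = 0.051159 × 155.12 ≈ 7.94 million.

About 7.94 million are unemployed in steady state.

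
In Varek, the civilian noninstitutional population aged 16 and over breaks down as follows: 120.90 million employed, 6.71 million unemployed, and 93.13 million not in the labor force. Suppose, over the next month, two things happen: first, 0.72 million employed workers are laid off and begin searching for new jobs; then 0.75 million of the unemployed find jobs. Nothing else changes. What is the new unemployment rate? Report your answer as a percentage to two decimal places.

New unemployment rate ≈ 5.23%.

Initially, labor force = 120.90 + 6.71 = 127.61 million, so u = 6.71/127.61 = 5.26%.
After the first change, employed falls and unemployed rises by 0.72; labor force unchanged → E = 120.18, U = 7.43, labor force = 127.61 million.
After the second change, unemployed falls and employed rises by 0.75; labor force unchanged → E = 120.93, U = 6.68, labor force = 127.61 million.
New unemployment rate = 6.68 / 127.61 = 5.23%.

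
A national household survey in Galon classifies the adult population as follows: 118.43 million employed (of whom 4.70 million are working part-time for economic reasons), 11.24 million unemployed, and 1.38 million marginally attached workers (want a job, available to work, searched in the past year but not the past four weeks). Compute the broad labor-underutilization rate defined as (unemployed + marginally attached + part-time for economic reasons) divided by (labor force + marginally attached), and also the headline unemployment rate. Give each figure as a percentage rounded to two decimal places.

Broad underutilization rate ≈ 13.22%; headline unemployment rate ≈ 8.67%.

Labor force = 118.43 + 11.24 = 129.67 million.
Numerator = 11.24 + 1.38 + 4.70 = 17.32 million.
Denominator = 129.67 + 1.38 = 131.05 million.
Broad rate = 17.32 / 131.05 = 13.22%.
Headline unemployment rate = 11.24 / 129.67 = 8.67%.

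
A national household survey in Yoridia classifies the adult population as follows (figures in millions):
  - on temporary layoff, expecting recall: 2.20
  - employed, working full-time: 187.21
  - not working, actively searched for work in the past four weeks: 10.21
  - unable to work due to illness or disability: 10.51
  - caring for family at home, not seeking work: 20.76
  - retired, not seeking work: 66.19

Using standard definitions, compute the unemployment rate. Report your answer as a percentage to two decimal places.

Employed = 187.21 million.
Unemployed = 2.20 + 10.21 = 12.41 million (jobless and actively searching, or on temporary layoff).
Labor force = 187.21 + 12.41 = 199.62 million.
Unemployment rate = 12.41 / 199.62 = 6.22%.

Unemployment rate ≈ 6.22%.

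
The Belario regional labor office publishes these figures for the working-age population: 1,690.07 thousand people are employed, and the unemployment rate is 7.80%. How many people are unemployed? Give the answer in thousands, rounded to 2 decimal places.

Let U be the number unemployed. The labor force is E + U, and U/(E+U) = 0.0780.
So U = 0.0780 × 1,690.07 / (1 − 0.0780) = 131.8255 / 0.9220 ≈ 142.98 thousand.

About 142.98 thousand are unemployed.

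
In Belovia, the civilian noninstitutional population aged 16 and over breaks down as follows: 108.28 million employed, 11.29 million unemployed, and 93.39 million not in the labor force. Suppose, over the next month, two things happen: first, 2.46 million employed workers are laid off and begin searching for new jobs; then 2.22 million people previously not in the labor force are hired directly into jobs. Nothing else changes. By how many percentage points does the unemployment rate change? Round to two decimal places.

The unemployment rate changes by +1.85 percentage points.

Initially, labor force = 108.28 + 11.29 = 119.57 million, so u = 11.29/119.57 = 9.44%.
After the first change, employed falls and unemployed rises by 2.46; labor force unchanged → E = 105.82, U = 13.75, labor force = 119.57 million.
After the second change, employed and labor force both rise by 2.22; unemployed unchanged → E = 108.04, U = 13.75, labor force = 121.79 million.
New unemployment rate = 13.75 / 121.79 = 11.29%.
Change = 11.29% − 9.44% = +1.85 percentage points.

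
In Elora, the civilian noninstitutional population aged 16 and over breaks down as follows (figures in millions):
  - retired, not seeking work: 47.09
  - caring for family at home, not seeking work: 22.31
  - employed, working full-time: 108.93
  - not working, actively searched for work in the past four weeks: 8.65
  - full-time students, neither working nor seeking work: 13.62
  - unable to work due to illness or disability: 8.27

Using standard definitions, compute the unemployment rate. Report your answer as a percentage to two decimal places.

Unemployment rate ≈ 7.36%.

Employed = 108.93 million.
Unemployed = 8.65 million.
Labor force = 108.93 + 8.65 = 117.58 million.
Unemployment rate = 8.65 / 117.58 = 7.36%.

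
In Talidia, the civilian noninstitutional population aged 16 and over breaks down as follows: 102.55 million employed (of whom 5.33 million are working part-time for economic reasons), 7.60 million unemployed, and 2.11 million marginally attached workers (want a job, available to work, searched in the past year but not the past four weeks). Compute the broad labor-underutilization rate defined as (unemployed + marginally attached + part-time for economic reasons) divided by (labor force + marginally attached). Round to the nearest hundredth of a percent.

Labor force = 102.55 + 7.60 = 110.15 million.
Numerator = 7.60 + 2.11 + 5.33 = 15.04 million.
Denominator = 110.15 + 2.11 = 112.26 million.
Broad rate = 15.04 / 112.26 = 13.40%.

Broad underutilization rate ≈ 13.40%.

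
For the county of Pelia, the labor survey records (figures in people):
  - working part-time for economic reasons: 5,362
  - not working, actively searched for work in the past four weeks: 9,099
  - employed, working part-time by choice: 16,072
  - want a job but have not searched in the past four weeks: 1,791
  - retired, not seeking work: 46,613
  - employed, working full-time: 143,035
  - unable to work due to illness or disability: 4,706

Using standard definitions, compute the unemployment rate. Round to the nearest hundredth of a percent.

Unemployment rate ≈ 5.24%.

Employed = 5,362 + 16,072 + 143,035 = 164,469 (anyone who worked, including part-time for economic reasons, counts as employed).
Unemployed = 9,099.
Labor force = 164,469 + 9,099 = 173,568.
Unemployment rate = 9,099 / 173,568 = 5.24%.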